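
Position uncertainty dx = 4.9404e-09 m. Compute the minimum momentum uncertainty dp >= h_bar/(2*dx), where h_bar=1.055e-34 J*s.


dp = h_bar / (2 * dx)
= 1.055e-34 / (2 * 4.9404e-09)
= 1.055e-34 / 9.8808e-09
= 1.0677e-26 kg*m/s

1.0677e-26


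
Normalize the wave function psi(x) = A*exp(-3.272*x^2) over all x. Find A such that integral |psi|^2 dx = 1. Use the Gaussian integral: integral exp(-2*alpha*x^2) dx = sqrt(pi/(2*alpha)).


integral |psi|^2 dx = A^2 * sqrt(pi/(2*alpha)) = 1
A^2 = sqrt(2*alpha/pi)
= sqrt(2 * 3.272 / pi)
= 1.443267
A = sqrt(1.443267)
= 1.2014

1.2014


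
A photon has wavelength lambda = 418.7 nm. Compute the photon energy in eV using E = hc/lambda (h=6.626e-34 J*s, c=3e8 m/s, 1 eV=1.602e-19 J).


E = hc / lambda
= (6.626e-34)(3e8) / (418.7e-9)
= 1.9878e-25 / 4.1870e-07
= 4.7476e-19 J
Converting to eV: 4.7476e-19 / 1.602e-19
= 2.9635 eV

2.9635


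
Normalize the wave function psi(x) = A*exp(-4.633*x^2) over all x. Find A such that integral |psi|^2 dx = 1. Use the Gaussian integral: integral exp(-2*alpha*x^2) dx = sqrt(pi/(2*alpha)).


integral |psi|^2 dx = A^2 * sqrt(pi/(2*alpha)) = 1
A^2 = sqrt(2*alpha/pi)
= sqrt(2 * 4.633 / pi)
= 1.717399
A = sqrt(1.717399)
= 1.3105

1.3105


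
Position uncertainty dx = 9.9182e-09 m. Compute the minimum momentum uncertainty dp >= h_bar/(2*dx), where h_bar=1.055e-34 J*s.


dp = h_bar / (2 * dx)
= 1.055e-34 / (2 * 9.9182e-09)
= 1.055e-34 / 1.9836e-08
= 5.3185e-27 kg*m/s

5.3185e-27


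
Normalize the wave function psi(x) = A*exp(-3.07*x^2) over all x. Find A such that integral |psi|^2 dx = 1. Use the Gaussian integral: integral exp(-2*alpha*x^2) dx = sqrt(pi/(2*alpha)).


integral |psi|^2 dx = A^2 * sqrt(pi/(2*alpha)) = 1
A^2 = sqrt(2*alpha/pi)
= sqrt(2 * 3.07 / pi)
= 1.398007
A = sqrt(1.398007)
= 1.1824

1.1824


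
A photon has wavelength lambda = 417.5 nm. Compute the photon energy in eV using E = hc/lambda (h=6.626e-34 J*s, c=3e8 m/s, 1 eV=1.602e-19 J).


E = hc / lambda
= (6.626e-34)(3e8) / (417.5e-9)
= 1.9878e-25 / 4.1750e-07
= 4.7612e-19 J
Converting to eV: 4.7612e-19 / 1.602e-19
= 2.972 eV

2.972


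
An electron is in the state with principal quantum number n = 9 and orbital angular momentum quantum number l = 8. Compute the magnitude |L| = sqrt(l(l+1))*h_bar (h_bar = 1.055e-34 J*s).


L = sqrt(l*(l+1)) * h_bar
= sqrt(8 * 9) * 1.055e-34
= sqrt(72) * 1.055e-34
= 8.4853 * 1.055e-34
= 8.9520e-34 J*s

8.9520e-34


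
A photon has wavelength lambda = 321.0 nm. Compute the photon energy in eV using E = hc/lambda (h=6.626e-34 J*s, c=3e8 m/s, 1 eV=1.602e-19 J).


E = hc / lambda
= (6.626e-34)(3e8) / (321.0e-9)
= 1.9878e-25 / 3.2100e-07
= 6.1925e-19 J
Converting to eV: 6.1925e-19 / 1.602e-19
= 3.8655 eV

3.8655


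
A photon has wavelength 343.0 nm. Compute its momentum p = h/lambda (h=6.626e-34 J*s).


p = h / lambda
= 6.626e-34 / (343.0e-9)
= 6.626e-34 / 3.4300e-07
= 1.9318e-27 kg*m/s

1.9318e-27


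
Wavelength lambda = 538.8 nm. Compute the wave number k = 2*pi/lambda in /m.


k = 2 * pi / lambda
= 6.2832 / (538.8e-9)
= 6.2832 / 5.3880e-07
= 1.1661e+07 /m

1.1661e+07


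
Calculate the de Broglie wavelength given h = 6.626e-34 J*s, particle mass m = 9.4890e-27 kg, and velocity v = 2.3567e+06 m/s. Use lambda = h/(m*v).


lambda = h / (m * v)
= 6.626e-34 / (9.4890e-27 * 2.3567e+06)
= 6.626e-34 / 2.2363e-20
= 2.9630e-14 m

2.9630e-14


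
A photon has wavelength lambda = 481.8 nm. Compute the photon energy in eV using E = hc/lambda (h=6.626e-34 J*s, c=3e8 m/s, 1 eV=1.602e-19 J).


E = hc / lambda
= (6.626e-34)(3e8) / (481.8e-9)
= 1.9878e-25 / 4.8180e-07
= 4.1258e-19 J
Converting to eV: 4.1258e-19 / 1.602e-19
= 2.5754 eV

2.5754


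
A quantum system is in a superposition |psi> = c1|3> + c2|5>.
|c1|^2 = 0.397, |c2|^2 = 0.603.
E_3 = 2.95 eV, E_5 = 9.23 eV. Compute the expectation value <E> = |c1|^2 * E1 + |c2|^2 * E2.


<E> = |c1|^2 * E1 + |c2|^2 * E2
= 0.397 * 2.95 + 0.603 * 9.23
= 1.1712 + 5.5657
= 6.7368 eV

6.7368


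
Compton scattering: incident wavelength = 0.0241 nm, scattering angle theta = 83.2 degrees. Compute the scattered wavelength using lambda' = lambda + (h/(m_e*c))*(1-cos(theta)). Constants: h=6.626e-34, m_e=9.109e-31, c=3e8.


Compton wavelength: h/(m_e*c) = 2.4247e-12 m
d_lambda = 2.4247e-12 * (1 - cos(83.2 deg))
= 2.4247e-12 * 0.881596
= 2.1376e-12 m = 0.002138 nm
lambda' = 0.0241 + 0.002138
= 0.026238 nm

0.026238


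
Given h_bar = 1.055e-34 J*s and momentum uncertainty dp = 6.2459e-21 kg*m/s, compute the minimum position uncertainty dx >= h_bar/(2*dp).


dx = h_bar / (2 * dp)
= 1.055e-34 / (2 * 6.2459e-21)
= 1.055e-34 / 1.2492e-20
= 8.4455e-15 m

8.4455e-15


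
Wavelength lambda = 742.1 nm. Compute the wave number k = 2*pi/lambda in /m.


k = 2 * pi / lambda
= 6.2832 / (742.1e-9)
= 6.2832 / 7.4210e-07
= 8.4668e+06 /m

8.4668e+06


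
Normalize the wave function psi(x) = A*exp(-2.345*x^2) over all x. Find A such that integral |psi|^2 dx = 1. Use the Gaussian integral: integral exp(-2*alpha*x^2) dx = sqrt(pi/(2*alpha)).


integral |psi|^2 dx = A^2 * sqrt(pi/(2*alpha)) = 1
A^2 = sqrt(2*alpha/pi)
= sqrt(2 * 2.345 / pi)
= 1.221832
A = sqrt(1.221832)
= 1.1054

1.1054


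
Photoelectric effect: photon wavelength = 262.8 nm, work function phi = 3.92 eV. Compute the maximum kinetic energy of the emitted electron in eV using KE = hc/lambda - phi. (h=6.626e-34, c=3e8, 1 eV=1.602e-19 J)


E_photon = hc / lambda
= (6.626e-34)(3e8) / (262.8e-9)
= 7.5639e-19 J
= 4.7216 eV
KE = E_photon - phi
= 4.7216 - 3.92
= 0.8016 eV

0.8016


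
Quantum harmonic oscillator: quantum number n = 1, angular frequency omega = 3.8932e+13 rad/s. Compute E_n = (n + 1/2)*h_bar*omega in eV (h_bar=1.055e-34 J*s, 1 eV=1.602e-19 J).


E = (n + 1/2) * h_bar * omega
= (1 + 0.5) * 1.055e-34 * 3.8932e+13
= 1.5 * 4.1073e-21
= 6.1610e-21 J
= 0.0385 eV

0.0385


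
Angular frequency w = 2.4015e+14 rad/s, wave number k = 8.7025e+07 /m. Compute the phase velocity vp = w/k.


vp = w / k
= 2.4015e+14 / 8.7025e+07
= 2.7596e+06 m/s

2.7596e+06


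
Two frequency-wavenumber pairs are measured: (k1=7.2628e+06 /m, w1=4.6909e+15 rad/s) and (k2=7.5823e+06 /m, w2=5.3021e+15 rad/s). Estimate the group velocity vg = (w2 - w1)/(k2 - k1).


vg = (w2 - w1) / (k2 - k1)
= (5.3021e+15 - 4.6909e+15) / (7.5823e+06 - 7.2628e+06)
= 6.1120e+14 / 3.1950e+05
= 1.9130e+09 m/s

1.9130e+09


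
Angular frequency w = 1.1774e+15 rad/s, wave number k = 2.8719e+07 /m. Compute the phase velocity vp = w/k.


vp = w / k
= 1.1774e+15 / 2.8719e+07
= 4.0997e+07 m/s

4.0997e+07


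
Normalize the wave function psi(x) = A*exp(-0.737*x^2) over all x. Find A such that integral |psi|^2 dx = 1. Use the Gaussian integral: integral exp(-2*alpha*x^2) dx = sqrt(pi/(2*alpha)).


integral |psi|^2 dx = A^2 * sqrt(pi/(2*alpha)) = 1
A^2 = sqrt(2*alpha/pi)
= sqrt(2 * 0.737 / pi)
= 0.684974
A = sqrt(0.684974)
= 0.8276

0.8276


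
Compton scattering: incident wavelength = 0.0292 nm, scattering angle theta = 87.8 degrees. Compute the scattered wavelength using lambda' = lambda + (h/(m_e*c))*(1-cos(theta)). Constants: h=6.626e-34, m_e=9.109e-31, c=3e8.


Compton wavelength: h/(m_e*c) = 2.4247e-12 m
d_lambda = 2.4247e-12 * (1 - cos(87.8 deg))
= 2.4247e-12 * 0.961612
= 2.3316e-12 m = 0.002332 nm
lambda' = 0.0292 + 0.002332
= 0.031532 nm

0.031532


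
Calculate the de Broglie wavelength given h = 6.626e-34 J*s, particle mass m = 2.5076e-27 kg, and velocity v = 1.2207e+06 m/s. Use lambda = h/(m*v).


lambda = h / (m * v)
= 6.626e-34 / (2.5076e-27 * 1.2207e+06)
= 6.626e-34 / 3.0610e-21
= 2.1646e-13 m

2.1646e-13


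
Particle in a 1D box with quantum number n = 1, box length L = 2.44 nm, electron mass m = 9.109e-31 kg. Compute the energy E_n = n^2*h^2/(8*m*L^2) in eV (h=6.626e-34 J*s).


E = n^2 * h^2 / (8 * m * L^2)
= 1^2 * (6.626e-34)^2 / (8 * 9.109e-31 * (2.44e-9)^2)
= 1 * 4.3904e-67 / (8 * 9.109e-31 * 5.9536e-18)
= 1.0120e-20 J
= 0.0632 eV

0.0632


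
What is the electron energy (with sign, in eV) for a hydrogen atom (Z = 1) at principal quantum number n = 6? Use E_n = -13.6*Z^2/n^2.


E_n = -13.6 * Z^2 / n^2
= -13.6 * 1^2 / 6^2
= -13.6 * 1 / 36
= -0.3778 eV

-0.3778


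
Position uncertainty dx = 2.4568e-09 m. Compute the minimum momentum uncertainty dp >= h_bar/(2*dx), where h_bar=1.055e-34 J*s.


dp = h_bar / (2 * dx)
= 1.055e-34 / (2 * 2.4568e-09)
= 1.055e-34 / 4.9136e-09
= 2.1471e-26 kg*m/s

2.1471e-26


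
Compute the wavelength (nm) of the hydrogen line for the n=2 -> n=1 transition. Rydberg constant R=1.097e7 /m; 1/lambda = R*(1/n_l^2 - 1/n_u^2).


1/lambda = R * (1/n_l^2 - 1/n_u^2)
= 1.097e7 * (1/1^2 - 1/2^2)
= 1.097e7 * (1.0 - 0.25)
= 1.097e7 * 0.75
= 8.2275e+06 /m
lambda = 1 / 8.2275e+06 = 121.5436 nm

121.5436


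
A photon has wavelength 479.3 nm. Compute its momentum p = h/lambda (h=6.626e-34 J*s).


p = h / lambda
= 6.626e-34 / (479.3e-9)
= 6.626e-34 / 4.7930e-07
= 1.3824e-27 kg*m/s

1.3824e-27


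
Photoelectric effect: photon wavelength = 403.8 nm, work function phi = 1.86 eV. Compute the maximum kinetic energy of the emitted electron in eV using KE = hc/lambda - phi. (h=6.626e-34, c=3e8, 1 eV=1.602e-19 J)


E_photon = hc / lambda
= (6.626e-34)(3e8) / (403.8e-9)
= 4.9227e-19 J
= 3.0729 eV
KE = E_photon - phi
= 3.0729 - 1.86
= 1.2129 eV

1.2129


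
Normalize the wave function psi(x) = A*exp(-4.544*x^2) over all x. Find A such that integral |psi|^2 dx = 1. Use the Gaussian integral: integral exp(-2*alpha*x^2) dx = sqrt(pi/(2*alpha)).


integral |psi|^2 dx = A^2 * sqrt(pi/(2*alpha)) = 1
A^2 = sqrt(2*alpha/pi)
= sqrt(2 * 4.544 / pi)
= 1.700823
A = sqrt(1.700823)
= 1.3042

1.3042


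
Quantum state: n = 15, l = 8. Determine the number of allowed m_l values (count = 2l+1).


m_l ranges from -l to +l in integer steps
So m_l goes from -8 to +8
Count = 2l + 1 = 2*8 + 1
= 17

17


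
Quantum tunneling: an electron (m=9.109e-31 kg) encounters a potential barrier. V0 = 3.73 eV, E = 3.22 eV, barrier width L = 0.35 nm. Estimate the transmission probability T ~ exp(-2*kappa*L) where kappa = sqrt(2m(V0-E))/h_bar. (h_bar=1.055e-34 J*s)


V0 - E = 0.51 eV = 8.1702e-20 J
kappa = sqrt(2 * m * (V0-E)) / h_bar
= sqrt(2 * 9.109e-31 * 8.1702e-20) / 1.055e-34
= 3.6569e+09 /m
2*kappa*L = 2 * 3.6569e+09 * 0.35e-9
= 2.5598
T = exp(-2.5598) = 7.731736e-02

7.731736e-02


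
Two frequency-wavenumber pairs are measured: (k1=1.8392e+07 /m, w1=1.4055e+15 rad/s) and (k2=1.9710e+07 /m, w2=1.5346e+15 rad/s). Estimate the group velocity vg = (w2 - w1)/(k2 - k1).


vg = (w2 - w1) / (k2 - k1)
= (1.5346e+15 - 1.4055e+15) / (1.9710e+07 - 1.8392e+07)
= 1.2910e+14 / 1.3180e+06
= 9.7951e+07 m/s

9.7951e+07


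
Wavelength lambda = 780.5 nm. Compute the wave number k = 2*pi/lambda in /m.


k = 2 * pi / lambda
= 6.2832 / (780.5e-9)
= 6.2832 / 7.8050e-07
= 8.0502e+06 /m

8.0502e+06


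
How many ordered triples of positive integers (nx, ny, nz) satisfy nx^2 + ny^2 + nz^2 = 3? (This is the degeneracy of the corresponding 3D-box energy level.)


Enumerate all (nx, ny, nz) with nx^2 + ny^2 + nz^2 = 3:
(1,1,1)
Total degeneracy = 1

1


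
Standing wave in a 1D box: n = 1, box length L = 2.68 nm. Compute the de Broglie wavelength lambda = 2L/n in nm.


lambda = 2L / n
= 2 * 2.68 / 1
= 5.36 / 1
= 5.36 nm

5.36


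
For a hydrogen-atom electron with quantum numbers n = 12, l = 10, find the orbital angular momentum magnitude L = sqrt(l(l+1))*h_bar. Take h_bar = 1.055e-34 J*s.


L = sqrt(l*(l+1)) * h_bar
= sqrt(10 * 11) * 1.055e-34
= sqrt(110) * 1.055e-34
= 10.4881 * 1.055e-34
= 1.1065e-33 J*s

1.1065e-33


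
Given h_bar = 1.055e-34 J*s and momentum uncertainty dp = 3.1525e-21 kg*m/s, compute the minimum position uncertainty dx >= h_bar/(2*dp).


dx = h_bar / (2 * dp)
= 1.055e-34 / (2 * 3.1525e-21)
= 1.055e-34 / 6.3050e-21
= 1.6733e-14 m

1.6733e-14


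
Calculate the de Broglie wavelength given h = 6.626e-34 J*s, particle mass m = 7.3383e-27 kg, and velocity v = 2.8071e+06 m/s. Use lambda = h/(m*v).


lambda = h / (m * v)
= 6.626e-34 / (7.3383e-27 * 2.8071e+06)
= 6.626e-34 / 2.0599e-20
= 3.2166e-14 m

3.2166e-14


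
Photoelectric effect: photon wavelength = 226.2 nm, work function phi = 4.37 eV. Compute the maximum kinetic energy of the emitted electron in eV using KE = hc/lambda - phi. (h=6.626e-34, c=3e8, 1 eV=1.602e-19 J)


E_photon = hc / lambda
= (6.626e-34)(3e8) / (226.2e-9)
= 8.7878e-19 J
= 5.4855 eV
KE = E_photon - phi
= 5.4855 - 4.37
= 1.1155 eV

1.1155


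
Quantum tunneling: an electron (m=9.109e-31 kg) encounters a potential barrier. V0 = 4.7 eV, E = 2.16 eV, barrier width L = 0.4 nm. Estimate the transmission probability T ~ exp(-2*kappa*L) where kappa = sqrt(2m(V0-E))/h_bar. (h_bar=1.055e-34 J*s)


V0 - E = 2.54 eV = 4.0691e-19 J
kappa = sqrt(2 * m * (V0-E)) / h_bar
= sqrt(2 * 9.109e-31 * 4.0691e-19) / 1.055e-34
= 8.1610e+09 /m
2*kappa*L = 2 * 8.1610e+09 * 0.4e-9
= 6.5288
T = exp(-6.5288) = 1.460700e-03

1.460700e-03


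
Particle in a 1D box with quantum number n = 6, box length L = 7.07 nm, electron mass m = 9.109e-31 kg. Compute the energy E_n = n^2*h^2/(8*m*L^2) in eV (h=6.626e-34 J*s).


E = n^2 * h^2 / (8 * m * L^2)
= 6^2 * (6.626e-34)^2 / (8 * 9.109e-31 * (7.07e-9)^2)
= 36 * 4.3904e-67 / (8 * 9.109e-31 * 4.9985e-17)
= 4.3392e-20 J
= 0.2709 eV

0.2709


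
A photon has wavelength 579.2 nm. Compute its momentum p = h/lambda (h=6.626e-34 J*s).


p = h / lambda
= 6.626e-34 / (579.2e-9)
= 6.626e-34 / 5.7920e-07
= 1.1440e-27 kg*m/s

1.1440e-27


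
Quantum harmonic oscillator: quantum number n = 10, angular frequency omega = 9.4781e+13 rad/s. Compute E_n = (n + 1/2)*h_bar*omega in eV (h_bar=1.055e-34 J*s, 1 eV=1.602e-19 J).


E = (n + 1/2) * h_bar * omega
= (10 + 0.5) * 1.055e-34 * 9.4781e+13
= 10.5 * 9.9994e-21
= 1.0499e-19 J
= 0.6554 eV

0.6554


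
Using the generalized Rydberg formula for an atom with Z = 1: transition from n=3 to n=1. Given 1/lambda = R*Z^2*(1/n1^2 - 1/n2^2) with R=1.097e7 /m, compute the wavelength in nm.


1/lambda = R * Z^2 * (1/n1^2 - 1/n2^2)
= 1.097e7 * 1^2 * (1/1^2 - 1/3^2)
= 1.097e7 * 1 * (1.0 - 0.111111)
= 9.7511e+06 /m
lambda = 1 / 9.7511e+06
= 102.5524 nm

102.5524


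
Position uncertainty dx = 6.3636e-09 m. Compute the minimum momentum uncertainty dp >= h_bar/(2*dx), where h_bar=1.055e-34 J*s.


dp = h_bar / (2 * dx)
= 1.055e-34 / (2 * 6.3636e-09)
= 1.055e-34 / 1.2727e-08
= 8.2893e-27 kg*m/s

8.2893e-27


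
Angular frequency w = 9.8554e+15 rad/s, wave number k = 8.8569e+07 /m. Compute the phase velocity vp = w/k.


vp = w / k
= 9.8554e+15 / 8.8569e+07
= 1.1127e+08 m/s

1.1127e+08


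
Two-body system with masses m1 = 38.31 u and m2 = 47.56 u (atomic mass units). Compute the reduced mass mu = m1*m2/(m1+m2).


mu = m1 * m2 / (m1 + m2)
= 38.31 * 47.56 / (38.31 + 47.56)
= 1822.0236 / 85.87
= 21.2184 u

21.2184


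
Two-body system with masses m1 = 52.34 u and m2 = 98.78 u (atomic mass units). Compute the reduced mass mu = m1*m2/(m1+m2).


mu = m1 * m2 / (m1 + m2)
= 52.34 * 98.78 / (52.34 + 98.78)
= 5170.1452 / 151.12
= 34.2122 u

34.2122


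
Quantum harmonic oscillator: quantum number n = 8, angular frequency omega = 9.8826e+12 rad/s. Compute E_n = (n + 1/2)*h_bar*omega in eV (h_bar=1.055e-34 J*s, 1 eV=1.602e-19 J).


E = (n + 1/2) * h_bar * omega
= (8 + 0.5) * 1.055e-34 * 9.8826e+12
= 8.5 * 1.0426e-21
= 8.8622e-21 J
= 0.0553 eV

0.0553


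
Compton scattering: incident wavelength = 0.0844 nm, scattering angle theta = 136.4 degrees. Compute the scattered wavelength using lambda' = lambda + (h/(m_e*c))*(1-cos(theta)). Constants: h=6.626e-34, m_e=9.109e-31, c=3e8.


Compton wavelength: h/(m_e*c) = 2.4247e-12 m
d_lambda = 2.4247e-12 * (1 - cos(136.4 deg))
= 2.4247e-12 * 1.724172
= 4.1806e-12 m = 0.004181 nm
lambda' = 0.0844 + 0.004181
= 0.088581 nm

0.088581


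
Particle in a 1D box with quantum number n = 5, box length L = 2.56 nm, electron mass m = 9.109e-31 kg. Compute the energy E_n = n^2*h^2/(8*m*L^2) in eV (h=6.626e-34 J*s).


E = n^2 * h^2 / (8 * m * L^2)
= 5^2 * (6.626e-34)^2 / (8 * 9.109e-31 * (2.56e-9)^2)
= 25 * 4.3904e-67 / (8 * 9.109e-31 * 6.5536e-18)
= 2.2983e-19 J
= 1.4346 eV

1.4346


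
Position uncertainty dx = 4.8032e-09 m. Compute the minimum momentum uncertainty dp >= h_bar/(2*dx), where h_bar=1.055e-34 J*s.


dp = h_bar / (2 * dx)
= 1.055e-34 / (2 * 4.8032e-09)
= 1.055e-34 / 9.6064e-09
= 1.0982e-26 kg*m/s

1.0982e-26


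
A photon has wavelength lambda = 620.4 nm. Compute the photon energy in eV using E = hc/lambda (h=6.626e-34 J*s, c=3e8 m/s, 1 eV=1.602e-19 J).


E = hc / lambda
= (6.626e-34)(3e8) / (620.4e-9)
= 1.9878e-25 / 6.2040e-07
= 3.2041e-19 J
Converting to eV: 3.2041e-19 / 1.602e-19
= 2.0 eV

2.0


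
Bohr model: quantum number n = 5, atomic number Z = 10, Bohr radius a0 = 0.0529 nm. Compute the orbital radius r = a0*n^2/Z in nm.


r = a0 * n^2 / Z
= 0.0529 * 5^2 / 10
= 0.0529 * 25 / 10
= 0.1323 nm

0.1323


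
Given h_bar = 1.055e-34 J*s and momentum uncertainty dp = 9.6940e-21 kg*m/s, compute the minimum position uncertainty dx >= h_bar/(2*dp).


dx = h_bar / (2 * dp)
= 1.055e-34 / (2 * 9.6940e-21)
= 1.055e-34 / 1.9388e-20
= 5.4415e-15 m

5.4415e-15


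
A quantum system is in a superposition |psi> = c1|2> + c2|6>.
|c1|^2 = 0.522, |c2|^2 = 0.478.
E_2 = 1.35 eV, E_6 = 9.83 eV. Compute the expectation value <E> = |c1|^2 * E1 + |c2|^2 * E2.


<E> = |c1|^2 * E1 + |c2|^2 * E2
= 0.522 * 1.35 + 0.478 * 9.83
= 0.7047 + 4.6987
= 5.4034 eV

5.4034


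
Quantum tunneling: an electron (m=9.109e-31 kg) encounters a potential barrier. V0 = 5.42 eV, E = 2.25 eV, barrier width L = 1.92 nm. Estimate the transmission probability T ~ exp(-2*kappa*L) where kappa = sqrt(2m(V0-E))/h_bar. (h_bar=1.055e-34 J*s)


V0 - E = 3.17 eV = 5.0783e-19 J
kappa = sqrt(2 * m * (V0-E)) / h_bar
= sqrt(2 * 9.109e-31 * 5.0783e-19) / 1.055e-34
= 9.1171e+09 /m
2*kappa*L = 2 * 9.1171e+09 * 1.92e-9
= 35.0098
T = exp(-35.0098) = 6.243442e-16

6.243442e-16


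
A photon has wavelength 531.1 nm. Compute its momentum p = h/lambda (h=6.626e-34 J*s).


p = h / lambda
= 6.626e-34 / (531.1e-9)
= 6.626e-34 / 5.3110e-07
= 1.2476e-27 kg*m/s

1.2476e-27


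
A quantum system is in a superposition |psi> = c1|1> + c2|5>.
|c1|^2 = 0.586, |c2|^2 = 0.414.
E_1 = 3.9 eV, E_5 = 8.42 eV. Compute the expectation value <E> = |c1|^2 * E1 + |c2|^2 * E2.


<E> = |c1|^2 * E1 + |c2|^2 * E2
= 0.586 * 3.9 + 0.414 * 8.42
= 2.2854 + 3.4859
= 5.7713 eV

5.7713


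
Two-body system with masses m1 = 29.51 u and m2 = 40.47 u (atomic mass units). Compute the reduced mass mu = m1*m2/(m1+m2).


mu = m1 * m2 / (m1 + m2)
= 29.51 * 40.47 / (29.51 + 40.47)
= 1194.2697 / 69.98
= 17.0659 u

17.0659


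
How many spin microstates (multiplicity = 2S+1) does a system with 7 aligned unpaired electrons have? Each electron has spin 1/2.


Total spin S = N * (1/2) = 7 * 0.5 = 3.5
Spin multiplicity = 2S + 1
= 2 * 3.5 + 1
= 8

8


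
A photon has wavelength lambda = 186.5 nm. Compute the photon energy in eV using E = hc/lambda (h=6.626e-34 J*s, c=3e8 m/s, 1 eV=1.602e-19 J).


E = hc / lambda
= (6.626e-34)(3e8) / (186.5e-9)
= 1.9878e-25 / 1.8650e-07
= 1.0658e-18 J
Converting to eV: 1.0658e-18 / 1.602e-19
= 6.6532 eV

6.6532


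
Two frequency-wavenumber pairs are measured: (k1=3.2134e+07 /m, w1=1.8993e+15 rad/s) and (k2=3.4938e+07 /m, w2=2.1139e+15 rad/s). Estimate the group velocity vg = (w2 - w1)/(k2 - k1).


vg = (w2 - w1) / (k2 - k1)
= (2.1139e+15 - 1.8993e+15) / (3.4938e+07 - 3.2134e+07)
= 2.1460e+14 / 2.8040e+06
= 7.6534e+07 m/s

7.6534e+07


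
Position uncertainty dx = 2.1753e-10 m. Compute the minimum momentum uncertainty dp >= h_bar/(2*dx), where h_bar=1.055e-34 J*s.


dp = h_bar / (2 * dx)
= 1.055e-34 / (2 * 2.1753e-10)
= 1.055e-34 / 4.3506e-10
= 2.4250e-25 kg*m/s

2.4250e-25


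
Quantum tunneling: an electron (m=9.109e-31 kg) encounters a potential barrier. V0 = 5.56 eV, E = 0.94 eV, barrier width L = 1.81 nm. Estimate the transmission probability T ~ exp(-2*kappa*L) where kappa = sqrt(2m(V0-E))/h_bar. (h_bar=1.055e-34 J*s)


V0 - E = 4.62 eV = 7.4012e-19 J
kappa = sqrt(2 * m * (V0-E)) / h_bar
= sqrt(2 * 9.109e-31 * 7.4012e-19) / 1.055e-34
= 1.1007e+10 /m
2*kappa*L = 2 * 1.1007e+10 * 1.81e-9
= 39.8436
T = exp(-39.8436) = 4.967514e-18

4.967514e-18


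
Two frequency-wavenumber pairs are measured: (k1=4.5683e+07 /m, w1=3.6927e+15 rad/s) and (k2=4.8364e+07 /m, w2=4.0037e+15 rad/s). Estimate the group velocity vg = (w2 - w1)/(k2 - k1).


vg = (w2 - w1) / (k2 - k1)
= (4.0037e+15 - 3.6927e+15) / (4.8364e+07 - 4.5683e+07)
= 3.1100e+14 / 2.6810e+06
= 1.1600e+08 m/s

1.1600e+08


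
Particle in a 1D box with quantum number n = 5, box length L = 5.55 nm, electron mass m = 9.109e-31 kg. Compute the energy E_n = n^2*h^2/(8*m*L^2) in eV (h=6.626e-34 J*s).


E = n^2 * h^2 / (8 * m * L^2)
= 5^2 * (6.626e-34)^2 / (8 * 9.109e-31 * (5.55e-9)^2)
= 25 * 4.3904e-67 / (8 * 9.109e-31 * 3.0803e-17)
= 4.8899e-20 J
= 0.3052 eV

0.3052


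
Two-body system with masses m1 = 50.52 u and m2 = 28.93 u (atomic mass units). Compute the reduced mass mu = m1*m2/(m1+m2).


mu = m1 * m2 / (m1 + m2)
= 50.52 * 28.93 / (50.52 + 28.93)
= 1461.5436 / 79.45
= 18.3958 u

18.3958


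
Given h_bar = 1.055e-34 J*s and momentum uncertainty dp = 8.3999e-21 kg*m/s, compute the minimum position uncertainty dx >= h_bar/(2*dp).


dx = h_bar / (2 * dp)
= 1.055e-34 / (2 * 8.3999e-21)
= 1.055e-34 / 1.6800e-20
= 6.2798e-15 m

6.2798e-15


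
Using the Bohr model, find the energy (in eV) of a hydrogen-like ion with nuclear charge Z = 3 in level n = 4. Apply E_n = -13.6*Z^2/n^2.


E_n = -13.6 * Z^2 / n^2
= -13.6 * 3^2 / 4^2
= -13.6 * 9 / 16
= -7.65 eV

-7.65


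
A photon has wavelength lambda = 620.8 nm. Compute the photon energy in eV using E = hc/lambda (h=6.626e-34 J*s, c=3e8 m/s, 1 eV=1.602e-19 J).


E = hc / lambda
= (6.626e-34)(3e8) / (620.8e-9)
= 1.9878e-25 / 6.2080e-07
= 3.2020e-19 J
Converting to eV: 3.2020e-19 / 1.602e-19
= 1.9987 eV

1.9987


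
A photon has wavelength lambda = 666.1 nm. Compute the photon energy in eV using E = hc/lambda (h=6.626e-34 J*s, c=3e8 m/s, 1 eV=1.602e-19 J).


E = hc / lambda
= (6.626e-34)(3e8) / (666.1e-9)
= 1.9878e-25 / 6.6610e-07
= 2.9842e-19 J
Converting to eV: 2.9842e-19 / 1.602e-19
= 1.8628 eV

1.8628


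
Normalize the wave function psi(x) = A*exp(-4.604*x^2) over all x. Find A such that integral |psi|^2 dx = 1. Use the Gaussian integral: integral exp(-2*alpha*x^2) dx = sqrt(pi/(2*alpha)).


integral |psi|^2 dx = A^2 * sqrt(pi/(2*alpha)) = 1
A^2 = sqrt(2*alpha/pi)
= sqrt(2 * 4.604 / pi)
= 1.712016
A = sqrt(1.712016)
= 1.3084

1.3084


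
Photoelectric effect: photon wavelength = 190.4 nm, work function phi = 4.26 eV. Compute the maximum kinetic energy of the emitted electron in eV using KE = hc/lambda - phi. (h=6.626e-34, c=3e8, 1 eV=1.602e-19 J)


E_photon = hc / lambda
= (6.626e-34)(3e8) / (190.4e-9)
= 1.0440e-18 J
= 6.5169 eV
KE = E_photon - phi
= 6.5169 - 4.26
= 2.2569 eV

2.2569


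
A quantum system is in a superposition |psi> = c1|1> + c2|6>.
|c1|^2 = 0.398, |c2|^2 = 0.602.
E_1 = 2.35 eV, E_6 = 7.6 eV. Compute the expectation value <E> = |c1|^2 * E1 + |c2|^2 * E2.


<E> = |c1|^2 * E1 + |c2|^2 * E2
= 0.398 * 2.35 + 0.602 * 7.6
= 0.9353 + 4.5752
= 5.5105 eV

5.5105


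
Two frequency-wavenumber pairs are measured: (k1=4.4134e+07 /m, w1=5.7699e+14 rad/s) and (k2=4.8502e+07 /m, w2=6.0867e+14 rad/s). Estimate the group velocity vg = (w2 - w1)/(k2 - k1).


vg = (w2 - w1) / (k2 - k1)
= (6.0867e+14 - 5.7699e+14) / (4.8502e+07 - 4.4134e+07)
= 3.1680e+13 / 4.3680e+06
= 7.2527e+06 m/s

7.2527e+06


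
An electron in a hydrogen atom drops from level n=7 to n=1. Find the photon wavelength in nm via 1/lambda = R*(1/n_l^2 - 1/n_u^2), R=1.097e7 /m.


1/lambda = R * (1/n_l^2 - 1/n_u^2)
= 1.097e7 * (1/1^2 - 1/7^2)
= 1.097e7 * (1.0 - 0.020408)
= 1.097e7 * 0.979592
= 1.0746e+07 /m
lambda = 1 / 1.0746e+07 = 93.0568 nm

93.0568


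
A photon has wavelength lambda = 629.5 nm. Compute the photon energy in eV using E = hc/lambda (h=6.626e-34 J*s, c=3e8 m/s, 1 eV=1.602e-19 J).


E = hc / lambda
= (6.626e-34)(3e8) / (629.5e-9)
= 1.9878e-25 / 6.2950e-07
= 3.1577e-19 J
Converting to eV: 3.1577e-19 / 1.602e-19
= 1.9711 eV

1.9711


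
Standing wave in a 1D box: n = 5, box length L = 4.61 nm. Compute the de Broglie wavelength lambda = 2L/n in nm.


lambda = 2L / n
= 2 * 4.61 / 5
= 9.22 / 5
= 1.844 nm

1.844


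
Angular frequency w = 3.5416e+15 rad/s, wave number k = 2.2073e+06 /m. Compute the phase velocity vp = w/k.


vp = w / k
= 3.5416e+15 / 2.2073e+06
= 1.6045e+09 m/s

1.6045e+09


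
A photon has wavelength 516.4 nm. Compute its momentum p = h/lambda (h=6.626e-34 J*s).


p = h / lambda
= 6.626e-34 / (516.4e-9)
= 6.626e-34 / 5.1640e-07
= 1.2831e-27 kg*m/s

1.2831e-27


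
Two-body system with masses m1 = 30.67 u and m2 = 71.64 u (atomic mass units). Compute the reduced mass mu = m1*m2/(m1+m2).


mu = m1 * m2 / (m1 + m2)
= 30.67 * 71.64 / (30.67 + 71.64)
= 2197.1988 / 102.31
= 21.4759 u

21.4759


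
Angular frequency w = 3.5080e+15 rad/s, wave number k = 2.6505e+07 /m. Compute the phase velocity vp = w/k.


vp = w / k
= 3.5080e+15 / 2.6505e+07
= 1.3235e+08 m/s

1.3235e+08


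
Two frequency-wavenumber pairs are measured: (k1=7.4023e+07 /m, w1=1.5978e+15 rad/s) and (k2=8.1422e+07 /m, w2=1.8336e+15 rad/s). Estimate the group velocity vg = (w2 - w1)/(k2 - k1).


vg = (w2 - w1) / (k2 - k1)
= (1.8336e+15 - 1.5978e+15) / (8.1422e+07 - 7.4023e+07)
= 2.3580e+14 / 7.3990e+06
= 3.1869e+07 m/s

3.1869e+07


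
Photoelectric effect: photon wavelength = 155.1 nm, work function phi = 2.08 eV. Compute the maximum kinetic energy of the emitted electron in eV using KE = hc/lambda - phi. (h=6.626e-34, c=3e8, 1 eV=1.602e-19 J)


E_photon = hc / lambda
= (6.626e-34)(3e8) / (155.1e-9)
= 1.2816e-18 J
= 8.0002 eV
KE = E_photon - phi
= 8.0002 - 2.08
= 5.9202 eV

5.9202


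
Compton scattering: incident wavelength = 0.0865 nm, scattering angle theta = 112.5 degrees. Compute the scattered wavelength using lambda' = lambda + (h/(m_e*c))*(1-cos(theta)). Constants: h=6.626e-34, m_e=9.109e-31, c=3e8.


Compton wavelength: h/(m_e*c) = 2.4247e-12 m
d_lambda = 2.4247e-12 * (1 - cos(112.5 deg))
= 2.4247e-12 * 1.382683
= 3.3526e-12 m = 0.003353 nm
lambda' = 0.0865 + 0.003353
= 0.089853 nm

0.089853


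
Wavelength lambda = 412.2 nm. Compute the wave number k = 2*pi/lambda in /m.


k = 2 * pi / lambda
= 6.2832 / (412.2e-9)
= 6.2832 / 4.1220e-07
= 1.5243e+07 /m

1.5243e+07


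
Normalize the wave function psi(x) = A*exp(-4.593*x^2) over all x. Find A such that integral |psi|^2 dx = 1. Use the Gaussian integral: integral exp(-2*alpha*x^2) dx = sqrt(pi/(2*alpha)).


integral |psi|^2 dx = A^2 * sqrt(pi/(2*alpha)) = 1
A^2 = sqrt(2*alpha/pi)
= sqrt(2 * 4.593 / pi)
= 1.709969
A = sqrt(1.709969)
= 1.3077

1.3077


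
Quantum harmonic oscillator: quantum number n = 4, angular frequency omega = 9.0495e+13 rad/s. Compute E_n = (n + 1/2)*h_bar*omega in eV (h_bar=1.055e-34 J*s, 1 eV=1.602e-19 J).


E = (n + 1/2) * h_bar * omega
= (4 + 0.5) * 1.055e-34 * 9.0495e+13
= 4.5 * 9.5472e-21
= 4.2963e-20 J
= 0.2682 eV

0.2682


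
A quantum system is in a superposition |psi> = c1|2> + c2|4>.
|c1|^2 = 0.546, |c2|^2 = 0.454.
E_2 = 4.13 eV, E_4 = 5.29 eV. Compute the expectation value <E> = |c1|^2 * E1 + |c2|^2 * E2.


<E> = |c1|^2 * E1 + |c2|^2 * E2
= 0.546 * 4.13 + 0.454 * 5.29
= 2.255 + 2.4017
= 4.6566 eV

4.6566


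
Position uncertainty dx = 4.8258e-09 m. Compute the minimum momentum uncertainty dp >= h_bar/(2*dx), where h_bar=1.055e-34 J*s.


dp = h_bar / (2 * dx)
= 1.055e-34 / (2 * 4.8258e-09)
= 1.055e-34 / 9.6516e-09
= 1.0931e-26 kg*m/s

1.0931e-26


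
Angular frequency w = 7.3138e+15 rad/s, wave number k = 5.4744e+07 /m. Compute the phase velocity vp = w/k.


vp = w / k
= 7.3138e+15 / 5.4744e+07
= 1.3360e+08 m/s

1.3360e+08


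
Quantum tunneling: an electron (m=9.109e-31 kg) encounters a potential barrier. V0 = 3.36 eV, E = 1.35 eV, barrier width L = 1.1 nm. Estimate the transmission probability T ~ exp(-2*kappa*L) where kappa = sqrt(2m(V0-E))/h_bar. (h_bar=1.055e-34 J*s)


V0 - E = 2.01 eV = 3.2200e-19 J
kappa = sqrt(2 * m * (V0-E)) / h_bar
= sqrt(2 * 9.109e-31 * 3.2200e-19) / 1.055e-34
= 7.2598e+09 /m
2*kappa*L = 2 * 7.2598e+09 * 1.1e-9
= 15.9717
T = exp(-15.9717) = 1.157709e-07

1.157709e-07


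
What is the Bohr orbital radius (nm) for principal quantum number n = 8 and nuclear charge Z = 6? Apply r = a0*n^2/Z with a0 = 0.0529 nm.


r = a0 * n^2 / Z
= 0.0529 * 8^2 / 6
= 0.0529 * 64 / 6
= 0.5643 nm

0.5643


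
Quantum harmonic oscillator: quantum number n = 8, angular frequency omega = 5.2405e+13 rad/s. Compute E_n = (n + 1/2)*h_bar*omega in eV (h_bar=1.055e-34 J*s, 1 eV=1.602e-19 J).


E = (n + 1/2) * h_bar * omega
= (8 + 0.5) * 1.055e-34 * 5.2405e+13
= 8.5 * 5.5287e-21
= 4.6994e-20 J
= 0.2933 eV

0.2933


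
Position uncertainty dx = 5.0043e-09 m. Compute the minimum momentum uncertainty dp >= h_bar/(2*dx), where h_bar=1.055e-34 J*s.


dp = h_bar / (2 * dx)
= 1.055e-34 / (2 * 5.0043e-09)
= 1.055e-34 / 1.0009e-08
= 1.0541e-26 kg*m/s

1.0541e-26


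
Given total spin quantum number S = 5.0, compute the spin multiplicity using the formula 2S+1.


Spin multiplicity = 2S + 1
= 2 * 5.0 + 1
= 10.0 + 1
= 11

11


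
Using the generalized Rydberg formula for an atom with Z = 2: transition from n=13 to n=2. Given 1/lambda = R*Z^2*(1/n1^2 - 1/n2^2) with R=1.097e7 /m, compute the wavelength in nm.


1/lambda = R * Z^2 * (1/n1^2 - 1/n2^2)
= 1.097e7 * 2^2 * (1/2^2 - 1/13^2)
= 1.097e7 * 4 * (0.25 - 0.005917)
= 1.0710e+07 /m
lambda = 1 / 1.0710e+07
= 93.3676 nm

93.3676


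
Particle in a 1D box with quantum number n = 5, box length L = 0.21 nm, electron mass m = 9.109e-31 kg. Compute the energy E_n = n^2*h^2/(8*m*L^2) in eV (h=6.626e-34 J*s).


E = n^2 * h^2 / (8 * m * L^2)
= 5^2 * (6.626e-34)^2 / (8 * 9.109e-31 * (0.21e-9)^2)
= 25 * 4.3904e-67 / (8 * 9.109e-31 * 4.4100e-20)
= 3.4154e-17 J
= 213.197 eV

213.197


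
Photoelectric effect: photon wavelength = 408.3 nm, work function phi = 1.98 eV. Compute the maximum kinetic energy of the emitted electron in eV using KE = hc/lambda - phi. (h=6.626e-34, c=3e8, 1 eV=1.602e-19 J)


E_photon = hc / lambda
= (6.626e-34)(3e8) / (408.3e-9)
= 4.8685e-19 J
= 3.039 eV
KE = E_photon - phi
= 3.039 - 1.98
= 1.059 eV

1.059


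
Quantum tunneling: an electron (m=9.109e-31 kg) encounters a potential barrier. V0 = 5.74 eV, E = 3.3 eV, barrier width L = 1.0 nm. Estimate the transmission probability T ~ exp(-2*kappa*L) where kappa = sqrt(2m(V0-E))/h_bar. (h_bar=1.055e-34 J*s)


V0 - E = 2.44 eV = 3.9089e-19 J
kappa = sqrt(2 * m * (V0-E)) / h_bar
= sqrt(2 * 9.109e-31 * 3.9089e-19) / 1.055e-34
= 7.9988e+09 /m
2*kappa*L = 2 * 7.9988e+09 * 1.0e-9
= 15.9976
T = exp(-15.9976) = 1.128088e-07

1.128088e-07


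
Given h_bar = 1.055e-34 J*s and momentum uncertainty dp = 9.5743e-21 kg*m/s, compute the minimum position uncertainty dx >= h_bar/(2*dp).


dx = h_bar / (2 * dp)
= 1.055e-34 / (2 * 9.5743e-21)
= 1.055e-34 / 1.9149e-20
= 5.5095e-15 m

5.5095e-15


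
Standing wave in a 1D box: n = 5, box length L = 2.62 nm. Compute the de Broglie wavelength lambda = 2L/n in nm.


lambda = 2L / n
= 2 * 2.62 / 5
= 5.24 / 5
= 1.048 nm

1.048


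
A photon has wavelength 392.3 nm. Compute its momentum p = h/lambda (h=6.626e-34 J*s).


p = h / lambda
= 6.626e-34 / (392.3e-9)
= 6.626e-34 / 3.9230e-07
= 1.6890e-27 kg*m/s

1.6890e-27


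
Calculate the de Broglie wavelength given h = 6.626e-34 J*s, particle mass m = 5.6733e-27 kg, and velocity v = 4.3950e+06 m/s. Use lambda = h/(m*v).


lambda = h / (m * v)
= 6.626e-34 / (5.6733e-27 * 4.3950e+06)
= 6.626e-34 / 2.4934e-20
= 2.6574e-14 m

2.6574e-14


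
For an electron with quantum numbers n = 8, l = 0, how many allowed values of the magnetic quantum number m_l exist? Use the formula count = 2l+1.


m_l ranges from -l to +l in integer steps
So m_l goes from -0 to +0
Count = 2l + 1 = 2*0 + 1
= 1

1


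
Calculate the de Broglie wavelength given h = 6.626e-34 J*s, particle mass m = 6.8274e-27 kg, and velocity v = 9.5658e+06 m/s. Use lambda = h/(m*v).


lambda = h / (m * v)
= 6.626e-34 / (6.8274e-27 * 9.5658e+06)
= 6.626e-34 / 6.5310e-20
= 1.0146e-14 m

1.0146e-14


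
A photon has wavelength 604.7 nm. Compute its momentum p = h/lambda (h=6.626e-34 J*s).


p = h / lambda
= 6.626e-34 / (604.7e-9)
= 6.626e-34 / 6.0470e-07
= 1.0957e-27 kg*m/s

1.0957e-27


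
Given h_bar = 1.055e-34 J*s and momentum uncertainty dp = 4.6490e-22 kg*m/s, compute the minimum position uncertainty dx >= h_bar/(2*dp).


dx = h_bar / (2 * dp)
= 1.055e-34 / (2 * 4.6490e-22)
= 1.055e-34 / 9.2980e-22
= 1.1347e-13 m

1.1347e-13


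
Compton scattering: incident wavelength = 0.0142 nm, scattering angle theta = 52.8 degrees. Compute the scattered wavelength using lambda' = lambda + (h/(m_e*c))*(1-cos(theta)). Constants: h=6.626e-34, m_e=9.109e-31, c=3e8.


Compton wavelength: h/(m_e*c) = 2.4247e-12 m
d_lambda = 2.4247e-12 * (1 - cos(52.8 deg))
= 2.4247e-12 * 0.395401
= 9.5873e-13 m = 0.000959 nm
lambda' = 0.0142 + 0.000959
= 0.015159 nm

0.015159


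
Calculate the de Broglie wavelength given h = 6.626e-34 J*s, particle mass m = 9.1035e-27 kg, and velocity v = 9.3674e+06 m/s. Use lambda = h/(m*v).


lambda = h / (m * v)
= 6.626e-34 / (9.1035e-27 * 9.3674e+06)
= 6.626e-34 / 8.5276e-20
= 7.7701e-15 m

7.7701e-15


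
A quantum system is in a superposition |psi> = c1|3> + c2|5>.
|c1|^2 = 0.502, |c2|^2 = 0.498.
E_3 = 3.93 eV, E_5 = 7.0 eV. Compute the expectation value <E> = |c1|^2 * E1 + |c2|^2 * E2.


<E> = |c1|^2 * E1 + |c2|^2 * E2
= 0.502 * 3.93 + 0.498 * 7.0
= 1.9729 + 3.486
= 5.4589 eV

5.4589


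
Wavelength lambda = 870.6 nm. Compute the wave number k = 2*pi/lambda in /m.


k = 2 * pi / lambda
= 6.2832 / (870.6e-9)
= 6.2832 / 8.7060e-07
= 7.2171e+06 /m

7.2171e+06


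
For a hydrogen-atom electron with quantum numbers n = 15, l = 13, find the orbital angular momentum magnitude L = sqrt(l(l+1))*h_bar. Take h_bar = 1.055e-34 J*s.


L = sqrt(l*(l+1)) * h_bar
= sqrt(13 * 14) * 1.055e-34
= sqrt(182) * 1.055e-34
= 13.4907 * 1.055e-34
= 1.4233e-33 J*s

1.4233e-33


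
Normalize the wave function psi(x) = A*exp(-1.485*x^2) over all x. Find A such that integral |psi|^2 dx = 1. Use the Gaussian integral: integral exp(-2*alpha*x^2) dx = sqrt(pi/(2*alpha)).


integral |psi|^2 dx = A^2 * sqrt(pi/(2*alpha)) = 1
A^2 = sqrt(2*alpha/pi)
= sqrt(2 * 1.485 / pi)
= 0.972307
A = sqrt(0.972307)
= 0.9861

0.9861


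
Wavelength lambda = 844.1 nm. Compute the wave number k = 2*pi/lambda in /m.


k = 2 * pi / lambda
= 6.2832 / (844.1e-9)
= 6.2832 / 8.4410e-07
= 7.4437e+06 /m

7.4437e+06


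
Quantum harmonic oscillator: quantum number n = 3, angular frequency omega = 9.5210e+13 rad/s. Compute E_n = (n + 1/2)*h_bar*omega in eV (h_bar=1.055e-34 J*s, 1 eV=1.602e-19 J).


E = (n + 1/2) * h_bar * omega
= (3 + 0.5) * 1.055e-34 * 9.5210e+13
= 3.5 * 1.0045e-20
= 3.5156e-20 J
= 0.2195 eV

0.2195


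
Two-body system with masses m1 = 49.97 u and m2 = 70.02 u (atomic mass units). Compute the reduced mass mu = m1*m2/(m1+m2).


mu = m1 * m2 / (m1 + m2)
= 49.97 * 70.02 / (49.97 + 70.02)
= 3498.8994 / 119.99
= 29.1599 u

29.1599


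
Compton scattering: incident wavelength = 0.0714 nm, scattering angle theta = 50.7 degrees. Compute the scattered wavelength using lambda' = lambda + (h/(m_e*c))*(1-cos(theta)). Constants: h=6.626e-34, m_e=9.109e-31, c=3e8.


Compton wavelength: h/(m_e*c) = 2.4247e-12 m
d_lambda = 2.4247e-12 * (1 - cos(50.7 deg))
= 2.4247e-12 * 0.366619
= 8.8894e-13 m = 0.000889 nm
lambda' = 0.0714 + 0.000889
= 0.072289 nm

0.072289


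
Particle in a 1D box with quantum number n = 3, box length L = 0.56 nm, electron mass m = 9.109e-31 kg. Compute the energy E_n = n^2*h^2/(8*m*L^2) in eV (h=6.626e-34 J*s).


E = n^2 * h^2 / (8 * m * L^2)
= 3^2 * (6.626e-34)^2 / (8 * 9.109e-31 * (0.56e-9)^2)
= 9 * 4.3904e-67 / (8 * 9.109e-31 * 3.1360e-19)
= 1.7291e-18 J
= 10.7931 eV

10.7931


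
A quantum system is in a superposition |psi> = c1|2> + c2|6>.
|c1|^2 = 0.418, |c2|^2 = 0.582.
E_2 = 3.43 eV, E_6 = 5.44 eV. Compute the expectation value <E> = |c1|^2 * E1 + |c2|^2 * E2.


<E> = |c1|^2 * E1 + |c2|^2 * E2
= 0.418 * 3.43 + 0.582 * 5.44
= 1.4337 + 3.1661
= 4.5998 eV

4.5998


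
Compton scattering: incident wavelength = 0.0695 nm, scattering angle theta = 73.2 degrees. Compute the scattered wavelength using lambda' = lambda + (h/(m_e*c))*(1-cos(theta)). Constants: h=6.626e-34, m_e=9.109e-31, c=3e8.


Compton wavelength: h/(m_e*c) = 2.4247e-12 m
d_lambda = 2.4247e-12 * (1 - cos(73.2 deg))
= 2.4247e-12 * 0.710968
= 1.7239e-12 m = 0.001724 nm
lambda' = 0.0695 + 0.001724
= 0.071224 nm

0.071224


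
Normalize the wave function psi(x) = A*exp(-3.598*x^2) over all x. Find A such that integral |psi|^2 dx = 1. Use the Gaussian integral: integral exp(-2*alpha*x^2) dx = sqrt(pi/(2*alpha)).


integral |psi|^2 dx = A^2 * sqrt(pi/(2*alpha)) = 1
A^2 = sqrt(2*alpha/pi)
= sqrt(2 * 3.598 / pi)
= 1.513459
A = sqrt(1.513459)
= 1.2302

1.2302


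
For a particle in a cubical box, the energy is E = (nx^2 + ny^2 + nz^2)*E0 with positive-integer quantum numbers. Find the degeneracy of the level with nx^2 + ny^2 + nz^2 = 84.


Enumerate all (nx, ny, nz) with nx^2 + ny^2 + nz^2 = 84:
(2,4,8)
(2,8,4)
(4,2,8)
(4,8,2)
(8,2,4)
(8,4,2)
Total degeneracy = 6

6


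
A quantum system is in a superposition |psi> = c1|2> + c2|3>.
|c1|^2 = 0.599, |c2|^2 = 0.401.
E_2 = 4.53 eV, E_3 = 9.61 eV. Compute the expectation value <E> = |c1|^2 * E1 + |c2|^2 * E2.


<E> = |c1|^2 * E1 + |c2|^2 * E2
= 0.599 * 4.53 + 0.401 * 9.61
= 2.7135 + 3.8536
= 6.5671 eV

6.5671


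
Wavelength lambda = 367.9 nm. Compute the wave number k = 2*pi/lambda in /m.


k = 2 * pi / lambda
= 6.2832 / (367.9e-9)
= 6.2832 / 3.6790e-07
= 1.7079e+07 /m

1.7079e+07


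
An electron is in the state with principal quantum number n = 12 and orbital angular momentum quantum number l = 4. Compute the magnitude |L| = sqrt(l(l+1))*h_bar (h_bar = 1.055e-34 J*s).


L = sqrt(l*(l+1)) * h_bar
= sqrt(4 * 5) * 1.055e-34
= sqrt(20) * 1.055e-34
= 4.4721 * 1.055e-34
= 4.7181e-34 J*s

4.7181e-34


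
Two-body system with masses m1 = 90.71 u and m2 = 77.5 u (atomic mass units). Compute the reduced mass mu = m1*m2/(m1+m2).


mu = m1 * m2 / (m1 + m2)
= 90.71 * 77.5 / (90.71 + 77.5)
= 7030.025 / 168.21
= 41.7931 u

41.7931


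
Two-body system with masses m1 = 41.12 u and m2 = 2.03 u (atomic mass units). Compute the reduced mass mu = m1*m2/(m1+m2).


mu = m1 * m2 / (m1 + m2)
= 41.12 * 2.03 / (41.12 + 2.03)
= 83.4736 / 43.15
= 1.9345 u

1.9345


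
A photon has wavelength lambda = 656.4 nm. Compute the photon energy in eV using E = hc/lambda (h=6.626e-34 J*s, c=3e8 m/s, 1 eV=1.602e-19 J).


E = hc / lambda
= (6.626e-34)(3e8) / (656.4e-9)
= 1.9878e-25 / 6.5640e-07
= 3.0283e-19 J
Converting to eV: 3.0283e-19 / 1.602e-19
= 1.8903 eV

1.8903


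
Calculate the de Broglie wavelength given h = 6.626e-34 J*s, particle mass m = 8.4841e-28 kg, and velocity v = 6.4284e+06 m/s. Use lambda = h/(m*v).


lambda = h / (m * v)
= 6.626e-34 / (8.4841e-28 * 6.4284e+06)
= 6.626e-34 / 5.4539e-21
= 1.2149e-13 m

1.2149e-13


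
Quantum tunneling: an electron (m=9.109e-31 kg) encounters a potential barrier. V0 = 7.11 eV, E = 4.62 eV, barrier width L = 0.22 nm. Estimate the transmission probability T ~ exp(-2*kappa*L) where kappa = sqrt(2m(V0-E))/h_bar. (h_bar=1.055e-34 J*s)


V0 - E = 2.49 eV = 3.9890e-19 J
kappa = sqrt(2 * m * (V0-E)) / h_bar
= sqrt(2 * 9.109e-31 * 3.9890e-19) / 1.055e-34
= 8.0803e+09 /m
2*kappa*L = 2 * 8.0803e+09 * 0.22e-9
= 3.5553
T = exp(-3.5553) = 2.857158e-02

2.857158e-02
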